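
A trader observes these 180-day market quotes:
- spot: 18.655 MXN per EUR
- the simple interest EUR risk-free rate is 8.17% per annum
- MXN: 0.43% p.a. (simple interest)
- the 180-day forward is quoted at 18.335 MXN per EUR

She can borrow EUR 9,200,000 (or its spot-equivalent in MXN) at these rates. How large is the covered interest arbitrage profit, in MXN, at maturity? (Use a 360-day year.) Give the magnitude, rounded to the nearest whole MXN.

MXN 3,577,664

T = 180/360 years.
Keep in EUR, deliver into the forward: 9,200,000·1.040850·18.335 = MXN 175,572,659.70.
Swap to MXN now, deposit: 9,200,000·18.655·1.002150 = MXN 171,994,995.90.
The quoted forward overvalues EUR, so borrow MXN, buy EUR at spot, deposit the EUR at 8.17%, and sell the proceeds forward at 18.335.
The gap between the two covered legs is MXN 3,577,664.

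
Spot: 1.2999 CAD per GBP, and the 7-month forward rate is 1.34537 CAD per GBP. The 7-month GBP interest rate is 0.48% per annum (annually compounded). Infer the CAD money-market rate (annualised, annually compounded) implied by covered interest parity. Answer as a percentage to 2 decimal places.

T = 7/12 years.
By CIP, F/S equals the CAD-to-GBP growth ratio: 1.34537/1.2999 = 1.0349796.
The GBP side grows by (1 + 0.0048)^(7/12) = 1.0027972.
So the CAD growth factor = 1.0378746.
Annualise: 1.0378746^(12/7) − 1 = 0.065803 = 6.58%.

6.58%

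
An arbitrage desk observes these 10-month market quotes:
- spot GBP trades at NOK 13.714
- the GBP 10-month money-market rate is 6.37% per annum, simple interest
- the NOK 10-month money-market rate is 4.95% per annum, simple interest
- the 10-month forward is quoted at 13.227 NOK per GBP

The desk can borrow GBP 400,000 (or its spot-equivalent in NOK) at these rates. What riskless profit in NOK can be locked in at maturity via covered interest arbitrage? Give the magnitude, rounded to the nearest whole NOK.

NOK 140,228

T = 10/12 years.
Route A — deposit GBP, sell forward: 400,000 × 1.053083333 × 13.227 = NOK 5,571,653.30.
Route B — convert at spot, deposit NOK: 400,000 × 13.714 × 1.041250 = NOK 5,711,881.00.
The quoted forward undervalues GBP, so borrow GBP, convert to NOK at spot, deposit the NOK at 4.95%, and buy GBP forward at 13.227 to cover the loan.
Profit = 5,711,881.00 − 5,571,653.30 = NOK 140,228.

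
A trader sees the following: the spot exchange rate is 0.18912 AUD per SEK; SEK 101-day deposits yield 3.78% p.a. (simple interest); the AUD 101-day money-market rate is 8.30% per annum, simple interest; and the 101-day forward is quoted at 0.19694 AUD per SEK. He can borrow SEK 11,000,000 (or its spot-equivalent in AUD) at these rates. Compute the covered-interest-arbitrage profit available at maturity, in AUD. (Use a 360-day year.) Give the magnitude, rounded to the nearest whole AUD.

T = 101/360 years.
Route A — deposit SEK, sell forward: 11,000,000 × 1.010605 × 0.19694 = AUD 2,189,314.04.
Route B — convert at spot, deposit AUD: 11,000,000 × 0.18912 × 1.023286111 = AUD 2,128,762.56.
The quoted forward overvalues SEK, so borrow AUD, buy SEK at spot, deposit the SEK at 3.78%, and sell the proceeds forward at 0.19694.
Arbitrage profit = |2,189,314.04 − 2,128,762.56| = AUD 60,551.

AUD 60,551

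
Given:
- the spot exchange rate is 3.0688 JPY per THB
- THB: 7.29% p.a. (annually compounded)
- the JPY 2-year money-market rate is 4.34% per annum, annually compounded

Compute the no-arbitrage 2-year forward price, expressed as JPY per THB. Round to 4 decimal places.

2.9024

T = 2 years.
JPY growth factor: (1 + 0.0434)^2 = 1.0886836.
Growth of 1 THB over T: (1 + 0.0729)^2 = 1.1511144.
So F = 3.0688 × 1.0886836 / 1.1511144 = 2.902363 (JPY/THB).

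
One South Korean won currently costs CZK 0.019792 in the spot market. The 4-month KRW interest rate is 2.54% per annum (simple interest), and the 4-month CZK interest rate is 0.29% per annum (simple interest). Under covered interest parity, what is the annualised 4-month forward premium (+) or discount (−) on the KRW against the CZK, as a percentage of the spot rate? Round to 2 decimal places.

-2.23%

T = 4/12 years.
F = S · g_CZK/g_KRW = 0.019792 × 1.0009667/1.0084667 = 0.019644806.
Annualised premium = (F − S)/S × (1/T) = (0.019644806 − 0.019792)/0.019792 ÷ (4/12) = -2.23%.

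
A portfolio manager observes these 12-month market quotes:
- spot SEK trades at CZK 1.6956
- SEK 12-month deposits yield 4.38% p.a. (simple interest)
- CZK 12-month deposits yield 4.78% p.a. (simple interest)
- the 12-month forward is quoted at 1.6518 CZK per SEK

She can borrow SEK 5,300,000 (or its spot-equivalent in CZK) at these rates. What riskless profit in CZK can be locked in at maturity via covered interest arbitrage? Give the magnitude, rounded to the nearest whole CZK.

CZK 278,254

T = 1 year.
Invest the SEK and cover forward: 5,300,000 × 1.043800 × 1.6518 = CZK 9,137,988.85.
Convert at spot and invest in CZK: 5,300,000 × 1.6956 × 1.047800 = CZK 9,416,243.30.
The quoted forward undervalues SEK, so borrow SEK, convert to CZK at spot, deposit the CZK at 4.78%, and buy SEK forward at 1.6518 to cover the loan.
Profit = 9,416,243.30 − 9,137,988.85 = CZK 278,254.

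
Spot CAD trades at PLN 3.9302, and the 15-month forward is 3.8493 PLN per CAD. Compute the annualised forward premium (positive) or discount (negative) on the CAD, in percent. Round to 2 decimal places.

-1.65%

T = 15/12 years.
(F − S)/S = (3.8493 − 3.9302)/3.9302 = -0.0205842.
Per annum: -0.0205842 / (15/12) = -0.016467 = -1.65%.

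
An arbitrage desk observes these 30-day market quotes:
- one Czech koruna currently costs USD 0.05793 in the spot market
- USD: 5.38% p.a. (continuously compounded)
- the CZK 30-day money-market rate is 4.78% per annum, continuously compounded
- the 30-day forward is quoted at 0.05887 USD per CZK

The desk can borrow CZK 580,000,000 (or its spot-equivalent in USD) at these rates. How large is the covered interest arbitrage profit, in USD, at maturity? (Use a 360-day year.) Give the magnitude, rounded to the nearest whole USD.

USD 530,505

T = 30/360 years.
Keep in CZK, deliver into the forward: 580,000,000·1.0039912773·0.05887 = USD 34,280,880.57.
Swap to USD now, deposit: 580,000,000·0.05793·1.0044933985 = USD 33,750,375.49.
The quoted forward overvalues CZK, so borrow USD, buy CZK at spot, deposit the CZK at 4.78%, and sell the proceeds forward at 0.05887.
Profit = 34,280,880.57 − 33,750,375.49 = USD 530,505.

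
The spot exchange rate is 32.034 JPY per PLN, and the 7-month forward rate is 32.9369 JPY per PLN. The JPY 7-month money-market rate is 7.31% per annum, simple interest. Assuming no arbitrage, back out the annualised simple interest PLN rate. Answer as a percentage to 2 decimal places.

T = 7/12 years.
By CIP, F/S equals the JPY-to-PLN growth ratio: 32.9369/32.034 = 1.0281857.
The JPY side grows by 1 + 0.0731×7/12 = 1.0426417.
That pins the PLN growth at 1.0140597.
(1.0140597 − 1)/T = 0.024102, i.e. 2.41%.

2.41%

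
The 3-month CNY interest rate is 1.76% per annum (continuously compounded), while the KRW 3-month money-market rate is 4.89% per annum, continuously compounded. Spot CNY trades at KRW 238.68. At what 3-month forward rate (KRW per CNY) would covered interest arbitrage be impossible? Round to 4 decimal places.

T = 3/12 years.
KRW accumulates by e^(0.0489×3/12) = 1.012300031.
CNY growth factor: e^(0.0176×3/12) = 1.004409694.
So F = 238.68 × 1.012300031 / 1.004409694 = 240.554997 (KRW/CNY).

240.5550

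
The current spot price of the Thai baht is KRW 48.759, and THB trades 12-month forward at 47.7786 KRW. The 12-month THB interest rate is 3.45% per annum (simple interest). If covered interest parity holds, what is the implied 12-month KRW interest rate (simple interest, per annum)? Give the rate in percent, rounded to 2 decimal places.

T = 1 year.
CIP gives F = S · g_KRW/g_THB, so g_KRW/g_THB = 47.7786/48.759 = 0.9798929.
THB growth factor: 1 + 0.0345×1 = 1.034500.
So the KRW growth factor = 1.0136992.
r = (1.0136992 − 1)/1 = 0.013699 → 1.37%.

1.37%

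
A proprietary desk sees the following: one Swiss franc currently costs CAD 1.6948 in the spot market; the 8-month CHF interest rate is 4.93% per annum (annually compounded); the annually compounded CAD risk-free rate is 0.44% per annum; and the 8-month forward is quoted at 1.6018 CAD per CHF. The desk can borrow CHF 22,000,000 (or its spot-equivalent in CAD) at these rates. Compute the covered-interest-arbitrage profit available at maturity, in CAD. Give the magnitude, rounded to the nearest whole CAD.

CAD 1,006,397

T = 8/12 years.
Route A — deposit CHF, sell forward: 22,000,000 × 1.0326023646 × 1.6018 = CAD 36,388,494.29.
Route B — convert at spot, deposit CAD: 22,000,000 × 1.6948 × 1.0029311864 = CAD 37,394,891.04.
The quoted forward undervalues CHF, so borrow CHF, convert to CAD at spot, deposit the CAD at 0.44%, and buy CHF forward at 1.6018 to cover the loan.
Profit = 37,394,891.04 − 36,388,494.29 = CAD 1,006,397.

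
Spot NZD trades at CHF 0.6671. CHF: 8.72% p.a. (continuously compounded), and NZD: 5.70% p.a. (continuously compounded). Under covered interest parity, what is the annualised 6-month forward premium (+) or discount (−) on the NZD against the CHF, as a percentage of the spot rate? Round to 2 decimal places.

+3.04%

T = 6/12 years.
No-arbitrage forward: 0.6671 × 1.0445644 / 1.028910 = 0.6772496 CHF/NZD.
(F − S)/S ÷ T = (0.6772496 − 0.6671)/0.6671/(6/12) = 0.030429 → 3.04%.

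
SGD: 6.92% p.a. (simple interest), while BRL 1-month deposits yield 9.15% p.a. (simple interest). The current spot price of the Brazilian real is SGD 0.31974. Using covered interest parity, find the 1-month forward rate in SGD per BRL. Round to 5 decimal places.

T = 1/12 years.
SGD accumulates by 1 + 0.0692×1/12 = 1.0057667.
BRL growth factor: 1 + 0.0915×1/12 = 1.007625.
So F = 0.31974 × 1.0057667 / 1.007625 = 0.3191503 (SGD/BRL).

0.31915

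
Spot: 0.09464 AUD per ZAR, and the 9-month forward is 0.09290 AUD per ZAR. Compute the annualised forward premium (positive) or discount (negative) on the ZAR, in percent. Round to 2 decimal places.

-2.45%

T = 9/12 years.
(F − S)/S = (0.09290 − 0.09464)/0.09464 = -0.0183855.
Per annum: -0.0183855 / (9/12) = -0.024514 = -2.45%.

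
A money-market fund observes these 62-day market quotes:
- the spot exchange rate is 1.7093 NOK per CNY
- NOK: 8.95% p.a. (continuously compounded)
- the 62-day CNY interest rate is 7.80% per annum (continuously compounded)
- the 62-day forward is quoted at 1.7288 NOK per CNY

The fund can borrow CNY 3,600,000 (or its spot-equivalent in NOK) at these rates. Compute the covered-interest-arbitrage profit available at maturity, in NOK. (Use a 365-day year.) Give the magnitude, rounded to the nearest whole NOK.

T = 62/365 years.
Route A — deposit CNY, sell forward: 3,600,000 × 1.013337476 × 1.7288 = NOK 6,306,688.18.
Route B — convert at spot, deposit NOK: 3,600,000 × 1.7093 × 1.015318889 = NOK 6,247,744.48.
The quoted forward overvalues CNY, so borrow NOK, buy CNY at spot, deposit the CNY at 7.80%, and sell the proceeds forward at 1.7288.
Profit = 6,306,688.18 − 6,247,744.48 = NOK 58,944.

NOK 58,944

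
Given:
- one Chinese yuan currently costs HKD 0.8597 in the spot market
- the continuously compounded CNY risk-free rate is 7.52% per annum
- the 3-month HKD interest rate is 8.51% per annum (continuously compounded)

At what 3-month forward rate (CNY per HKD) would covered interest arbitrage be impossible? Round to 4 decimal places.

T = 3/12 years.
HKD growth factor: e^(0.0851×3/12) = 1.0215029.
Growth of 1 CNY over T: e^(0.0752×3/12) = 1.0189778.
Forward (HKD per CNY) = 0.8597 × 1.0215029 / 1.0189778 = 0.8618304.
Quoted the other way: 1/0.8618304 = 1.1603 CNY per HKD.

1.1603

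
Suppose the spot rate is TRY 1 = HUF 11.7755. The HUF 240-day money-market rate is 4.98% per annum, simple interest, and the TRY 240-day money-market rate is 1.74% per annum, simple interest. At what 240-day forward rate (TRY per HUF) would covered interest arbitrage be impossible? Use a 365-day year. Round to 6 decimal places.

0.083170

T = 240/365 years.
HUF accumulates by 1 + 0.0498×240/365 = 1.0327452.
TRY growth factor: 1 + 0.0174×240/365 = 1.0114411.
CIP: F = S · (grow HUF)/(grow TRY) = 11.7755 × 1.0327452/1.0114411 = 12.02353 HUF per TRY.
Invert for TRY per HUF: 1 / 12.02353 = 0.083170.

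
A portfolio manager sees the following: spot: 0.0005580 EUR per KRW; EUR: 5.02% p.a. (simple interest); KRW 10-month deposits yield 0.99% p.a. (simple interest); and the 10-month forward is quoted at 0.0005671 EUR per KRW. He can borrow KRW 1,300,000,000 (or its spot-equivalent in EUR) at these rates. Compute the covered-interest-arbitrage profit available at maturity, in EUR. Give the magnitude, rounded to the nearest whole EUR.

EUR 12,434

T = 10/12 years.
Invest the KRW and cover forward: 1,300,000,000 × 1.008250 × 0.0005671 = EUR 743,312.15.
Convert at spot and invest in EUR: 1,300,000,000 × 0.0005580 × 1.04183333 = EUR 755,745.90.
The quoted forward undervalues KRW, so borrow KRW, convert to EUR at spot, deposit the EUR at 5.02%, and buy KRW forward at 0.0005671 to cover the loan.
The gap between the two covered legs is EUR 12,434.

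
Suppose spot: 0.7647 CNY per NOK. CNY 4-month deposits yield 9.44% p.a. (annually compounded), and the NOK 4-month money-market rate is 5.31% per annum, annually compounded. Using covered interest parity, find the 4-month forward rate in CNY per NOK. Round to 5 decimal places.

0.77457

T = 4/12 years.
CNY accumulates by (1 + 0.0944)^(4/12) = 1.0305254.
Growth of 1 NOK over T: (1 + 0.0531)^(4/12) = 1.0173956.
So F = 0.7647 × 1.0305254 / 1.0173956 = 0.7745687 (CNY/NOK).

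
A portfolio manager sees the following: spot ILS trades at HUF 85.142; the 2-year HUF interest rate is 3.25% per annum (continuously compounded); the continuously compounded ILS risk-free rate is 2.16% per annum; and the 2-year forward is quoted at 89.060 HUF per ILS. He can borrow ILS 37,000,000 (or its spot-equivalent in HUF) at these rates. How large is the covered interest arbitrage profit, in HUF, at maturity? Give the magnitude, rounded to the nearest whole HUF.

HUF 78,871,114

T = 2 years.
Route A — deposit ILS, sell forward: 37,000,000 × 1.04414670331 × 89.060 = HUF 3,440,693,099.68.
Route B — convert at spot, deposit HUF: 37,000,000 × 85.142 × 1.067159024384 = HUF 3,361,821,985.20.
The quoted forward overvalues ILS, so borrow HUF, buy ILS at spot, deposit the ILS at 2.16%, and sell the proceeds forward at 89.060.
The gap between the two covered legs is HUF 78,871,114.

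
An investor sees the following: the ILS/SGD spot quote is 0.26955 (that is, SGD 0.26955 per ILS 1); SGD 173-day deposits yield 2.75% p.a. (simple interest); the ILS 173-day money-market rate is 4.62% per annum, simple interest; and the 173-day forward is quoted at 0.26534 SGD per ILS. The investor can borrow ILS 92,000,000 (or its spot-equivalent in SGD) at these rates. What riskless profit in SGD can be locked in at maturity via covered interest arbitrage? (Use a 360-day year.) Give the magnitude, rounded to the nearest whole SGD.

SGD 173,069

T = 173/360 years.
Invest the ILS and cover forward: 92,000,000 × 1.0222016667 × 0.26534 = SGD 24,953,251.10.
Convert at spot and invest in SGD: 92,000,000 × 0.26955 × 1.0132152778 = SGD 25,126,320.39.
The quoted forward undervalues ILS, so borrow ILS, convert to SGD at spot, deposit the SGD at 2.75%, and buy ILS forward at 0.26534 to cover the loan.
Arbitrage profit = |24,953,251.10 − 25,126,320.39| = SGD 173,069.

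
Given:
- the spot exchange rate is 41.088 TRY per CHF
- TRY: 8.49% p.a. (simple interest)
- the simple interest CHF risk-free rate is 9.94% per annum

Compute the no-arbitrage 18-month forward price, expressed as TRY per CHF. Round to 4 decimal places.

40.3103

T = 18/12 years.
TRY accumulates by 1 + 0.0849×18/12 = 1.127350.
Growth of 1 CHF over T: 1 + 0.0994×18/12 = 1.149100.
So F = 41.088 × 1.127350 / 1.149100 = 40.310292 (TRY/CHF).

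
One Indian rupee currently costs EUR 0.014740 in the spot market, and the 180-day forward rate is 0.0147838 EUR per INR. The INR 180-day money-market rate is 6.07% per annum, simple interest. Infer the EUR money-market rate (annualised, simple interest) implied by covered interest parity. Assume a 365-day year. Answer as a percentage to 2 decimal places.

T = 180/365 years.
CIP gives F = S · g_EUR/g_INR, so g_EUR/g_INR = 0.0147838/0.01474 = 1.0029715.
The INR side grows by 1 + 0.0607×180/365 = 1.0299342.
Hence g_EUR = 1.0329946.
(1.0329946 − 1)/T = 0.066906, i.e. 6.69%.

6.69%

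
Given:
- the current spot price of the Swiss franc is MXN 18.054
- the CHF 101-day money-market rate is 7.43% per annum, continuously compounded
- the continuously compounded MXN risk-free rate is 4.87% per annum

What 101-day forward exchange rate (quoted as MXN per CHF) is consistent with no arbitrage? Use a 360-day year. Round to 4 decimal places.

17.9248

T = 101/360 years.
MXN accumulates by e^(0.0487×101/360) = 1.01375682.
CHF accumulates by e^(0.0743×101/360) = 1.02106406.
Forward (MXN per CHF) = 18.054 × 1.01375682 / 1.02106406 = 17.924797.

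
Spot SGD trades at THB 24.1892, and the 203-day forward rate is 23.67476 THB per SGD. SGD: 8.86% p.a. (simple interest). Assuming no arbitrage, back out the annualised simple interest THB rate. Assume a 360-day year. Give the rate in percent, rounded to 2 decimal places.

4.90%

T = 203/360 years.
CIP gives F = S · g_THB/g_SGD, so g_THB/g_SGD = 23.67476/24.1892 = 0.9787327.
SGD growth factor: 1 + 0.0886×203/360 = 1.0499606.
Hence g_THB = 1.0276308.
r = (1.0276308 − 1)/(203/360) = 0.049000 → 4.90%.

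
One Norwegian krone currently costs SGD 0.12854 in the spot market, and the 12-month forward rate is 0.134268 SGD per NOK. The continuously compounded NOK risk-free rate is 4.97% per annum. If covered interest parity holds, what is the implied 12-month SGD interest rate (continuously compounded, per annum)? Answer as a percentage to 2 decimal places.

9.33%

T = 1 year.
By CIP, F/S equals the SGD-to-NOK growth ratio: 0.134268/0.12854 = 1.0445620.
The NOK side grows by e^(0.0497×1) = 1.0509558.
Hence g_SGD = 1.0977885.
Take logs: ln 1.0977885 / 1 = 0.093298, so 9.33%.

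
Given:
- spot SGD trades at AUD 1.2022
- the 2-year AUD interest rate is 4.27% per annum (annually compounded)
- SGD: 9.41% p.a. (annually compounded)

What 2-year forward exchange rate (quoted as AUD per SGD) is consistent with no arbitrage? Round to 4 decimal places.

T = 2 years.
AUD accumulates by (1 + 0.0427)^2 = 1.0872233.
SGD accumulates by (1 + 0.0941)^2 = 1.1970548.
CIP: F = S · (grow AUD)/(grow SGD) = 1.2022 × 1.0872233/1.1970548 = 1.091896 AUD per SGD.

1.0919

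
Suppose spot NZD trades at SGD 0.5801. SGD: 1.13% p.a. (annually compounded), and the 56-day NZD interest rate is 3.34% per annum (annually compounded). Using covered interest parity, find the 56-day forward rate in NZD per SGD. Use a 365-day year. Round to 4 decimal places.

T = 56/365 years.
Growth of 1 SGD over T: (1 + 0.0113)^(56/365) = 1.0017255.
Growth of 1 NZD over T: (1 + 0.0334)^(56/365) = 1.0050534.
Forward (SGD per NZD) = 0.5801 × 1.0017255 / 1.0050534 = 0.5781792.
Quoted the other way: 1/0.5781792 = 1.7296 NZD per SGD.

1.7296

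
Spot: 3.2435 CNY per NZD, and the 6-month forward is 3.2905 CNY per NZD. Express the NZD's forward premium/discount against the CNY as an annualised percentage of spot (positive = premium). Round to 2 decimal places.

+2.90%

T = 6/12 years.
Period premium: (3.2905 − 3.2435)/3.2435 = 0.0144905.
Annualise by dividing by T: 0.0144905 / (6/12) = 0.028981 → 2.90%.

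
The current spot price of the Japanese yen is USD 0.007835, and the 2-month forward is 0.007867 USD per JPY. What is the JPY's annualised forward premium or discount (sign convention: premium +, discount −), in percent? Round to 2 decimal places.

T = 2/12 years.
Period premium: (0.007867 − 0.007835)/0.007835 = 0.0040842.
Per annum: 0.0040842 / (2/12) = 0.024505 = 2.45%.

+2.45%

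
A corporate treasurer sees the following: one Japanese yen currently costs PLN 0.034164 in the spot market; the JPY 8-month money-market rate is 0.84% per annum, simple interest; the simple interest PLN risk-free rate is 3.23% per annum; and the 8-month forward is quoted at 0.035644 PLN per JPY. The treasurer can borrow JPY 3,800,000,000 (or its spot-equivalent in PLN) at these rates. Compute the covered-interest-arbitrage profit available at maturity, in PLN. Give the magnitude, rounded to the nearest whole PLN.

T = 8/12 years.
Keep in JPY, deliver into the forward: 3,800,000,000·1.005600·0.035644 = PLN 136,205,704.32.
Swap to PLN now, deposit: 3,800,000,000·0.034164·1.02153333333 = PLN 132,618,726.24.
The quoted forward overvalues JPY, so borrow PLN, buy JPY at spot, deposit the JPY at 0.84%, and sell the proceeds forward at 0.035644.
Arbitrage profit = |136,205,704.32 − 132,618,726.24| = PLN 3,586,978.

PLN 3,586,978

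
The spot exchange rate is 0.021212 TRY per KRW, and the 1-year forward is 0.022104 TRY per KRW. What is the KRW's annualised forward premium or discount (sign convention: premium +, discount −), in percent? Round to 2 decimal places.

+4.21%

T = 1 year.
Period premium: (0.022104 − 0.021212)/0.021212 = 0.0420517.
Per annum: 0.0420517 / 1 = 0.042052 = 4.21%.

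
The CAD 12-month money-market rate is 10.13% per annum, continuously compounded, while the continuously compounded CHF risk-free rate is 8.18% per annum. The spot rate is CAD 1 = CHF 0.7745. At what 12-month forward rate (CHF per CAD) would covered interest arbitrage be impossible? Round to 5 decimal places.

0.75954

T = 1 year.
Growth of 1 CHF over T: e^(0.0818×1) = 1.0852387.
CAD accumulates by e^(0.1013×1) = 1.1066086.
Forward (CHF per CAD) = 0.7745 × 1.0852387 / 1.1066086 = 0.7595435.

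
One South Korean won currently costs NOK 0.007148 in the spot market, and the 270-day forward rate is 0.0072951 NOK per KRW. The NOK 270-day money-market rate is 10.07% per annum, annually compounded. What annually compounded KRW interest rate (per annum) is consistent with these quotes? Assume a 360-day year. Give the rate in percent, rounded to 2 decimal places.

T = 270/360 years.
F/S = 0.0072951/0.007148 = 1.0205792 = (growth of NOK) / (growth of KRW).
The NOK side grows by (1 + 0.1007)^(270/360) = 1.0746121.
So the KRW growth factor = 1.0529434.
Annualise: 1.0529434^(360/270) − 1 = 0.071207 = 7.12%.

7.12%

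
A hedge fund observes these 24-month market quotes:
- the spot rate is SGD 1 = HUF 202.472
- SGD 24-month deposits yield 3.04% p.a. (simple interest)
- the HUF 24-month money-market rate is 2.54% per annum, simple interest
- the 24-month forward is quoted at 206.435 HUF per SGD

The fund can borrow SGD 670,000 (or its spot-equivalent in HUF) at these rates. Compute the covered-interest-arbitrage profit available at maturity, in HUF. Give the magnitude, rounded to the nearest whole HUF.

HUF 4,173,209

T = 2 years.
Invest the SGD and cover forward: 670,000 × 1.060800 × 206.435 = HUF 146,720,786.16.
Convert at spot and invest in HUF: 670,000 × 202.472 × 1.050800 = HUF 142,547,576.99.
The quoted forward overvalues SGD, so borrow HUF, buy SGD at spot, deposit the SGD at 3.04%, and sell the proceeds forward at 206.435.
The gap between the two covered legs is HUF 4,173,209.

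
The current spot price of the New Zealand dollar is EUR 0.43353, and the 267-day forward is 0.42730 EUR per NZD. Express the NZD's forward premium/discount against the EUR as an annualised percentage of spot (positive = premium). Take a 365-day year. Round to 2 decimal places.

T = 267/365 years.
(F − S)/S = (0.42730 − 0.43353)/0.43353 = -0.0143704.
Annualise by dividing by T: -0.0143704 / (267/365) = -0.019645 → -1.96%.

-1.96%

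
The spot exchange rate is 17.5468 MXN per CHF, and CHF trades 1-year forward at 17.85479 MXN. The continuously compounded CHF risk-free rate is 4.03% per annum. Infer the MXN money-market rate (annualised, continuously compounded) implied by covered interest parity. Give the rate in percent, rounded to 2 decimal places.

5.77%

T = 1 year.
By CIP, F/S equals the MXN-to-CHF growth ratio: 17.85479/17.5468 = 1.0175525.
The CHF side grows by e^(0.0403×1) = 1.0411231.
That pins the MXN growth at 1.0593974.
r = ln(1.0593974)/1 = 0.057700 → 5.77%.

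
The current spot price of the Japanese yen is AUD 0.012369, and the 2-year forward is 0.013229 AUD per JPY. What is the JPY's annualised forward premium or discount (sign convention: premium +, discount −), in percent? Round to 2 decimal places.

T = 2 years.
JPY trades forward at +6.95287% vs spot over the period.
Annualise by dividing by T: 0.0695287 / 2 = 0.034764 → 3.48%.

+3.48%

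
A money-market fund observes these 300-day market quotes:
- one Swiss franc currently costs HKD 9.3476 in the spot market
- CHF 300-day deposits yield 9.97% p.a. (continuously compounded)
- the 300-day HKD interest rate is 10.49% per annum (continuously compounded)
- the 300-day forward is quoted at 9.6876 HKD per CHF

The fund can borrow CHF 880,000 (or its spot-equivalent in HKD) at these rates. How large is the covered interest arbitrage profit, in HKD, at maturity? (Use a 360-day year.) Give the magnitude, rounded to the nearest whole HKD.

T = 300/360 years.
Keep in CHF, deliver into the forward: 880,000·1.086632357·9.6876 = HKD 9,263,636.47.
Swap to HKD now, deposit: 880,000·9.3476·1.091351315 = HKD 8,977,333.69.
The quoted forward overvalues CHF, so borrow HKD, buy CHF at spot, deposit the CHF at 9.97%, and sell the proceeds forward at 9.6876.
Profit = 9,263,636.47 − 8,977,333.69 = HKD 286,303.

HKD 286,303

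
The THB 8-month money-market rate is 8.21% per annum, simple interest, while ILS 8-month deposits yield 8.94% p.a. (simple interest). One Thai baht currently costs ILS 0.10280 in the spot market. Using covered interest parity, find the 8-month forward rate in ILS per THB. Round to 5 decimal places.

T = 8/12 years.
Growth of 1 ILS over T: 1 + 0.0894×8/12 = 1.059600.
Growth of 1 THB over T: 1 + 0.0821×8/12 = 1.0547333.
Forward (ILS per THB) = 0.1028 × 1.059600 / 1.0547333 = 0.1032743.

0.10327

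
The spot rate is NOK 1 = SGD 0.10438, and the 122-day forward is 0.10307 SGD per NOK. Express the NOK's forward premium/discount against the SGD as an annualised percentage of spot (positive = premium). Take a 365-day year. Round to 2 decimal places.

-3.75%

T = 122/365 years.
NOK trades forward at -1.25503% vs spot over the period.
Annualise by dividing by T: -0.0125503 / (122/365) = -0.037548 → -3.75%.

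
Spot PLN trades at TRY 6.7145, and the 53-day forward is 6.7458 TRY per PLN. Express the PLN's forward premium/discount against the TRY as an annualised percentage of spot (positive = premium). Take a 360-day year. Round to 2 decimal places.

+3.17%

T = 53/360 years.
PLN trades forward at +0.46616% vs spot over the period.
×(1/T) gives 3.17% p.a.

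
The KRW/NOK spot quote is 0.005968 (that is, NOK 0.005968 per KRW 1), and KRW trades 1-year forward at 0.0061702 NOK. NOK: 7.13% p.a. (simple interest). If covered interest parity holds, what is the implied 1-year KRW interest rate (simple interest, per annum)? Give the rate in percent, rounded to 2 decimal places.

T = 1 year.
CIP gives F = S · g_NOK/g_KRW, so g_NOK/g_KRW = 0.0061702/0.005968 = 1.0338807.
NOK growth factor: 1 + 0.0713×1 = 1.071300.
So the KRW growth factor = 1.0361931.
r = (1.0361931 − 1)/1 = 0.036193 → 3.62%.

3.62%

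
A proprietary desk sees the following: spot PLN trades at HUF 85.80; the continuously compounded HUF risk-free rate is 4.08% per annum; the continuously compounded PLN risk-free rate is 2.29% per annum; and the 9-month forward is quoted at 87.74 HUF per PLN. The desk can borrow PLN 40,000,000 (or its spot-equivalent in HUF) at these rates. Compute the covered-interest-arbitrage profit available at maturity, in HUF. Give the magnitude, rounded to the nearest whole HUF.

T = 9/12 years.
Keep in PLN, deliver into the forward: 40,000,000·1.017323338333·87.74 = HUF 3,570,397,988.21.
Swap to HUF now, deposit: 40,000,000·85.80·1.031072992193 = HUF 3,538,642,509.21.
The quoted forward overvalues PLN, so borrow HUF, buy PLN at spot, deposit the PLN at 2.29%, and sell the proceeds forward at 87.74.
The gap between the two covered legs is HUF 31,755,479.

HUF 31,755,479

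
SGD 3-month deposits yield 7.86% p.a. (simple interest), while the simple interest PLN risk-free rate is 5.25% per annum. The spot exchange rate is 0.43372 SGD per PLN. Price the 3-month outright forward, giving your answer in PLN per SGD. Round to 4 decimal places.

T = 3/12 years.
Growth of 1 SGD over T: 1 + 0.0786×3/12 = 1.019650.
Growth of 1 PLN over T: 1 + 0.0525×3/12 = 1.013125.
Forward (SGD per PLN) = 0.43372 × 1.019650 / 1.013125 = 0.4365134.
Invert for PLN per SGD: 1 / 0.4365134 = 2.2909.

2.2909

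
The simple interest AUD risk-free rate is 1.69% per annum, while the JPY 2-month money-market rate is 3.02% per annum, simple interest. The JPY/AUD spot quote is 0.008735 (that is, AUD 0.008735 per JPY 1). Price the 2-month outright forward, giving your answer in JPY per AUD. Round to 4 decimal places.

114.7350

T = 2/12 years.
AUD accumulates by 1 + 0.0169×2/12 = 1.002816667.
JPY growth factor: 1 + 0.0302×2/12 = 1.005033333.
So F = 0.008735 × 1.002816667 / 1.005033333 = 0.00871573439 (AUD/JPY).
Quoted the other way: 1/0.00871573439 = 114.7350 JPY per AUD.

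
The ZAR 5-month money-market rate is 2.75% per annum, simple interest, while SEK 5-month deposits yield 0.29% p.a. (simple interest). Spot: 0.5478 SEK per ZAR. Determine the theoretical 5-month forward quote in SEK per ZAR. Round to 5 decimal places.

T = 5/12 years.
SEK accumulates by 1 + 0.0029×5/12 = 1.0012083.
Growth of 1 ZAR over T: 1 + 0.0275×5/12 = 1.0114583.
Forward (SEK per ZAR) = 0.5478 × 1.0012083 / 1.0114583 = 0.5422487.

0.54225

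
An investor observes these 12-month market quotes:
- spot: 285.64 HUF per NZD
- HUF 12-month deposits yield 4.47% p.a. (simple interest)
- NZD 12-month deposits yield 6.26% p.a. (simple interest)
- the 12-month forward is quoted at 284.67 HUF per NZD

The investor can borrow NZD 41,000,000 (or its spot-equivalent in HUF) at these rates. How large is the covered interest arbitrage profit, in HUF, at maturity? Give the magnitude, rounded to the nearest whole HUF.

T = 1 year.
Keep in NZD, deliver into the forward: 41,000,000·1.062600·284.67 = HUF 12,402,104,022.00.
Swap to HUF now, deposit: 41,000,000·285.64·1.044700 = HUF 12,234,732,428.00.
The quoted forward overvalues NZD, so borrow HUF, buy NZD at spot, deposit the NZD at 6.26%, and sell the proceeds forward at 284.67.
The gap between the two covered legs is HUF 167,371,594.

HUF 167,371,594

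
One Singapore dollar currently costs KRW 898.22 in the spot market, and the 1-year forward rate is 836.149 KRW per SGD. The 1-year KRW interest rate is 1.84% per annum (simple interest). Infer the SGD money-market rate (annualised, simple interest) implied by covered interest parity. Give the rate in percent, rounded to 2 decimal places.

T = 1 year.
By CIP, F/S equals the KRW-to-SGD growth ratio: 836.149/898.22 = 0.9308955.
KRW growth factor: 1 + 0.0184×1 = 1.018400.
Hence g_SGD = 1.0940003.
r = (1.0940003 − 1)/1 = 0.094000 → 9.40%.

9.40%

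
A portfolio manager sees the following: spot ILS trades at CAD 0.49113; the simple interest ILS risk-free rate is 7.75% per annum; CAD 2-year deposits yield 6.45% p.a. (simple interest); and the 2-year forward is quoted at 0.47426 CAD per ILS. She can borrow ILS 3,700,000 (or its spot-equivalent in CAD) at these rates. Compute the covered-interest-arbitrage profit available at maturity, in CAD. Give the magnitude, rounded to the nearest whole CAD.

CAD 24,847

T = 2 years.
Route A — deposit ILS, sell forward: 3,700,000 × 1.155000 × 0.47426 = CAD 2,026,750.11.
Route B — convert at spot, deposit CAD: 3,700,000 × 0.49113 × 1.129000 = CAD 2,051,597.35.
The quoted forward undervalues ILS, so borrow ILS, convert to CAD at spot, deposit the CAD at 6.45%, and buy ILS forward at 0.47426 to cover the loan.
Profit = 2,051,597.35 − 2,026,750.11 = CAD 24,847.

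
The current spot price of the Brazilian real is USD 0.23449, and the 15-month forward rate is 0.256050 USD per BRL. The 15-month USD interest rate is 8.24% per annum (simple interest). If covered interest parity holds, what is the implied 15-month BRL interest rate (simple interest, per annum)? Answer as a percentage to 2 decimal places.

T = 15/12 years.
F/S = 0.25605/0.23449 = 1.0919442 = (growth of USD) / (growth of BRL).
The USD side grows by 1 + 0.0824×15/12 = 1.103000.
Hence g_BRL = 1.0101249.
r = (1.0101249 − 1)/(15/12) = 0.008100 → 0.81%.

0.81%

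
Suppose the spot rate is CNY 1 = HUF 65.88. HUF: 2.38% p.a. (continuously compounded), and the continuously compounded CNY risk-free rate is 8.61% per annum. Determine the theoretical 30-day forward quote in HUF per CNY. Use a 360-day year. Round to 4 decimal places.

65.5389

T = 30/360 years.
HUF growth factor: e^(0.0238×30/360) = 1.0019853.
CNY accumulates by e^(0.0861×30/360) = 1.0072008.
CIP: F = S · (grow HUF)/(grow CNY) = 65.88 × 1.0019853/1.0072008 = 65.538859 HUF per CNY.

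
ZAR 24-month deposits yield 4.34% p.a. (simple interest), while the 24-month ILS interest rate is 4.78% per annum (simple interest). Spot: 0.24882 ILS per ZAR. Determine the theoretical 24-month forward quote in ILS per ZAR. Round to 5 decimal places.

0.25083

T = 2 years.
Growth of 1 ILS over T: 1 + 0.0478×2 = 1.095600.
Growth of 1 ZAR over T: 1 + 0.0434×2 = 1.086800.
Forward (ILS per ZAR) = 0.24882 × 1.095600 / 1.086800 = 0.2508347.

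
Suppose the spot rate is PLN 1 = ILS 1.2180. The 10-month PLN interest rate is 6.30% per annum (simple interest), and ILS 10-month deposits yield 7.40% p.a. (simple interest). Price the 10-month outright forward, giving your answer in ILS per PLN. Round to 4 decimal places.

T = 10/12 years.
ILS accumulates by 1 + 0.0740×10/12 = 1.0616667.
PLN growth factor: 1 + 0.0630×10/12 = 1.052500.
So F = 1.218 × 1.0616667 / 1.052500 = 1.228608 (ILS/PLN).

1.2286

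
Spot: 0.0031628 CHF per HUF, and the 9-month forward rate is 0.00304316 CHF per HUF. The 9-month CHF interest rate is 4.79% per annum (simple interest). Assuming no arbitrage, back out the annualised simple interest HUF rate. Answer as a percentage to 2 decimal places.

10.22%

T = 9/12 years.
CIP gives F = S · g_CHF/g_HUF, so g_CHF/g_HUF = 0.00304316/0.0031628 = 0.9621728.
CHF growth factor: 1 + 0.0479×9/12 = 1.035925.
Hence g_HUF = 1.0766517.
(1.0766517 − 1)/T = 0.102202, i.e. 10.22%.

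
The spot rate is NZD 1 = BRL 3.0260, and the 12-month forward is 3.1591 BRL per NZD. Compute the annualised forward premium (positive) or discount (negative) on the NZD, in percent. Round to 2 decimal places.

T = 1 year.
(F − S)/S = (3.1591 − 3.026)/3.026 = 0.0439855.
×(1/T) gives 4.40% p.a.

+4.40%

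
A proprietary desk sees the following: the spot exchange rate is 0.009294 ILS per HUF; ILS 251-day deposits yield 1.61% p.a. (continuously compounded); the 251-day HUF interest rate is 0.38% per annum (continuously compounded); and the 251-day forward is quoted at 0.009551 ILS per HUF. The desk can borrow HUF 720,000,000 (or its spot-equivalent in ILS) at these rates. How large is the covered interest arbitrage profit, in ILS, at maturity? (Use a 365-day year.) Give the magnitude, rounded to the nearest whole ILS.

T = 251/365 years.
Invest the HUF and cover forward: 720,000,000 × 1.002616568 × 0.009551 = ILS 6,894,713.41.
Convert at spot and invest in ILS: 720,000,000 × 0.009294 × 1.011133023 = ILS 6,766,178.63.
The quoted forward overvalues HUF, so borrow ILS, buy HUF at spot, deposit the HUF at 0.38%, and sell the proceeds forward at 0.009551.
Arbitrage profit = |6,894,713.41 − 6,766,178.63| = ILS 128,535.

ILS 128,535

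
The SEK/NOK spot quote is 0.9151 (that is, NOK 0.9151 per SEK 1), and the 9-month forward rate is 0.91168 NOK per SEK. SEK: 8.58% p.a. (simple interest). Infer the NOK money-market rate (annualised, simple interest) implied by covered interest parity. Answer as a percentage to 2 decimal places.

T = 9/12 years.
F/S = 0.91168/0.9151 = 0.9962627 = (growth of NOK) / (growth of SEK).
SEK growth factor: 1 + 0.0858×9/12 = 1.064350.
That pins the NOK growth at 1.0603722.
(1.0603722 − 1)/T = 0.080496, i.e. 8.05%.

8.05%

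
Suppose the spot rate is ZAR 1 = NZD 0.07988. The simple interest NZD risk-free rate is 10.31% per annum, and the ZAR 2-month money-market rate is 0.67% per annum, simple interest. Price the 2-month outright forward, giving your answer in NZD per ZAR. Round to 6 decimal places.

T = 2/12 years.
NZD growth factor: 1 + 0.1031×2/12 = 1.0171833.
Growth of 1 ZAR over T: 1 + 0.0067×2/12 = 1.0011167.
CIP: F = S · (grow NZD)/(grow ZAR) = 0.07988 × 1.0171833/1.0011167 = 0.08116197 NZD per ZAR.

0.081162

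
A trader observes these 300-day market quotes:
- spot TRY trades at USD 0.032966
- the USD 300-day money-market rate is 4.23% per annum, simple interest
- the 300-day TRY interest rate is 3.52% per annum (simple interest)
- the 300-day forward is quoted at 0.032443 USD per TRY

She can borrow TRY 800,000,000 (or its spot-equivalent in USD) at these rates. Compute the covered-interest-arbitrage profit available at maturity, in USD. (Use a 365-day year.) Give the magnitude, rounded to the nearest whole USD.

USD 584,406

T = 300/365 years.
Keep in TRY, deliver into the forward: 800,000,000·1.0289315068·0.032443 = USD 26,705,299.90.
Swap to USD now, deposit: 800,000,000·0.032966·1.0347671233 = USD 27,289,706.39.
The quoted forward undervalues TRY, so borrow TRY, convert to USD at spot, deposit the USD at 4.23%, and buy TRY forward at 0.032443 to cover the loan.
Arbitrage profit = |26,705,299.90 − 27,289,706.39| = USD 584,406.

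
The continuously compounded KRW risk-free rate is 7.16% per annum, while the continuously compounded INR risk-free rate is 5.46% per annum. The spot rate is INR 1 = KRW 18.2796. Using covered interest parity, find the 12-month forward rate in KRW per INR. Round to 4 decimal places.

18.5930

T = 1 year.
KRW growth factor: e^(0.0716×1) = 1.07422557.
INR growth factor: e^(0.0546×1) = 1.05611808.
CIP: F = S · (grow KRW)/(grow INR) = 18.2796 × 1.07422557/1.05611808 = 18.593010 KRW per INR.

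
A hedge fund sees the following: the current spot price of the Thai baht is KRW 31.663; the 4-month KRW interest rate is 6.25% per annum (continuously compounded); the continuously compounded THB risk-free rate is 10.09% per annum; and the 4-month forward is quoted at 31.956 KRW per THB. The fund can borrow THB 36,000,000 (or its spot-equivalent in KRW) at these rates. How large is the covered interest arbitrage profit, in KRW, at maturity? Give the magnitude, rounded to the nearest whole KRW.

T = 4/12 years.
Keep in THB, deliver into the forward: 36,000,000·1.034205328578·31.956 = KRW 1,189,766,357.28.
Swap to KRW now, deposit: 36,000,000·31.663·1.021051862145 = KRW 1,163,864,344.00.
The quoted forward overvalues THB, so borrow KRW, buy THB at spot, deposit the THB at 10.09%, and sell the proceeds forward at 31.956.
The gap between the two covered legs is KRW 25,902,013.

KRW 25,902,013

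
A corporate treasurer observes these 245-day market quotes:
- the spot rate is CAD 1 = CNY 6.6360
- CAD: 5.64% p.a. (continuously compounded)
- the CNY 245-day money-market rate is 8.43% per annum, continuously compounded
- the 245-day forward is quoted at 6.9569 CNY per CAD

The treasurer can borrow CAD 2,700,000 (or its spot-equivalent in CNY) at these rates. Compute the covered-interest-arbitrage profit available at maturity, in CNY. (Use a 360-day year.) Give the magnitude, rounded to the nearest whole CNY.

T = 245/360 years.
Keep in CAD, deliver into the forward: 2,700,000·1.0391294895·6.9569 = CNY 19,518,623.85.
Swap to CNY now, deposit: 2,700,000·6.6360·1.0590484681 = CNY 18,975,183.21.
The quoted forward overvalues CAD, so borrow CNY, buy CAD at spot, deposit the CAD at 5.64%, and sell the proceeds forward at 6.9569.
The gap between the two covered legs is CNY 543,441.

CNY 543,441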